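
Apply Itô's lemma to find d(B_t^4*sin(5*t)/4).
d(B_t^4*sin(5*t)/4) = (B_t^2*(5*B_t^2*cos(5*t) + 6*sin(5*t))/4) dt + (B_t^3*sin(5*t)) dB_t

Itô's formula for f(t, x): d f(t, B_t) = (f_t + (1/2) f_xx) dt + f_x dB_t. Compute partials of f(t, x) = x^4*sin(5*t)/4:
  f_t(t,x)  = 5*x^4*cos(5*t)/4
  f_x(t,x)  = x^3*sin(5*t)
  f_xx(t,x) = 3*x^2*sin(5*t)
Assemble drift = f_t + (1/2) f_xx = x^2*(5*x^2*cos(5*t) + 6*sin(5*t))/4 and diffusion = f_x = x^3*sin(5*t). Substituting x = B_t:
  d(B_t^4*sin(5*t)/4) = (B_t^2*(5*B_t^2*cos(5*t) + 6*sin(5*t))/4) dt + (B_t^3*sin(5*t)) dB_t.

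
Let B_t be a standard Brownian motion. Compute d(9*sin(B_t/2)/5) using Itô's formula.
d(9*sin(B_t/2)/5) = (-9*sin(B_t/2)/40) dt + (9*cos(B_t/2)/10) dB_t

Itô's formula for f(B_t) gives d f(B_t) = f'(B_t) dB_t + (1/2) f''(B_t) dt. Compute derivatives of f(x) = 9*sin(x/2)/5:
  f'(x)  = 9*cos(x/2)/10
  f''(x) = -9*sin(x/2)/20
Substitute x = B_t and multiply the f'' term by 1/2:
  drift     = (1/2) * (-9*sin(x/2)/20) evaluated at B_t = -9*sin(B_t/2)/40
  diffusion = (9*cos(x/2)/10) evaluated at B_t = 9*cos(B_t/2)/10
Therefore d(9*sin(B_t/2)/5) = (-9*sin(B_t/2)/40) dt + (9*cos(B_t/2)/10) dB_t.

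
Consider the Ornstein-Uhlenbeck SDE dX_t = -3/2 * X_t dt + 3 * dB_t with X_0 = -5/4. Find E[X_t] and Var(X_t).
E[X_t] = -5*exp(-3*t/2)/4; Var(X_t) = 3 - 3*exp(-3*t)

The OU SDE dX = -theta X dt + sigma dB admits the integrating factor exp(theta t): d(exp(theta t) X_t) = sigma exp(theta t) dB_t. Integrating from 0 to t:
  X_t = x_0 * exp(-theta t) + sigma * int_0^t exp(-theta (t-s)) dB_s.
The Itô integral has mean 0 and (by the Itô isometry) variance sigma^2 * int_0^t exp(-2 theta (t - s)) ds = sigma^2 * (1 - exp(-2 theta t)) / (2 theta).
With theta = 3/2, sigma = 3, x_0 = -5/4:
  E[X_t] = -5/4 * exp(-3/2 t) = -5*exp(-3*t/2)/4
  Var(X_t) = (3)^2 * (1 - exp(-2*3/2 t)) / (2 * 3/2) = 3 - 3*exp(-3*t).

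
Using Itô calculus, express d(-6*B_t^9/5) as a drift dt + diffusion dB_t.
d(-6*B_t^9/5) = (-216*B_t^7/5) dt + (-54*B_t^8/5) dB_t

Itô's formula for f(B_t) gives d f(B_t) = f'(B_t) dB_t + (1/2) f''(B_t) dt. Compute derivatives of f(x) = -6*x^9/5:
  f'(x)  = -54*x^8/5
  f''(x) = -432*x^7/5
Substitute x = B_t and multiply the f'' term by 1/2:
  drift     = (1/2) * (-432*x^7/5) evaluated at B_t = -216*B_t^7/5
  diffusion = (-54*x^8/5) evaluated at B_t = -54*B_t^8/5
Therefore d(-6*B_t^9/5) = (-216*B_t^7/5) dt + (-54*B_t^8/5) dB_t.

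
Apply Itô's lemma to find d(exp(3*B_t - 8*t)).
d(exp(3*B_t - 8*t)) = (-7*exp(3*B_t - 8*t)/2) dt + (3*exp(3*B_t - 8*t)) dB_t

Itô's formula for f(t, x): d f(t, B_t) = (f_t + (1/2) f_xx) dt + f_x dB_t. Compute partials of f(t, x) = exp(-8*t + 3*x):
  f_t(t,x)  = -8*exp(-8*t + 3*x)
  f_x(t,x)  = 3*exp(-8*t + 3*x)
  f_xx(t,x) = 9*exp(-8*t + 3*x)
Assemble drift = f_t + (1/2) f_xx = -7*exp(-8*t + 3*x)/2 and diffusion = f_x = 3*exp(-8*t + 3*x). Substituting x = B_t:
  d(exp(3*B_t - 8*t)) = (-7*exp(3*B_t - 8*t)/2) dt + (3*exp(3*B_t - 8*t)) dB_t.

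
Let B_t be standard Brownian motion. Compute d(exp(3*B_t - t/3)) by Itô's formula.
d(exp(3*B_t - t/3)) = (25*exp(3*B_t - t/3)/6) dt + (3*exp(3*B_t - t/3)) dB_t

Itô's formula for f(t, x): d f(t, B_t) = (f_t + (1/2) f_xx) dt + f_x dB_t. Compute partials of f(t, x) = exp(-t/3 + 3*x):
  f_t(t,x)  = -exp(-t/3 + 3*x)/3
  f_x(t,x)  = 3*exp(-t/3 + 3*x)
  f_xx(t,x) = 9*exp(-t/3 + 3*x)
Assemble drift = f_t + (1/2) f_xx = 25*exp(-t/3 + 3*x)/6 and diffusion = f_x = 3*exp(-t/3 + 3*x). Substituting x = B_t:
  d(exp(3*B_t - t/3)) = (25*exp(3*B_t - t/3)/6) dt + (3*exp(3*B_t - t/3)) dB_t.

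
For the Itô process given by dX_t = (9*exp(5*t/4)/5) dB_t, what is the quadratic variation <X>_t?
<X>_t = 162*exp(5*t/2)/125 - 162/125

For an Itô process dX_t = a(t) dt + b(t) dB_t, the quadratic variation is <X>_t = int_0^t b(s)^2 ds (the drift term does not contribute). Here b(s) = 9*exp(5*s/4)/5, so
  b(s)^2 = 81*exp(5*s/2)/25.
Integrating from 0 to t:
  <X>_t = int_0^t (81*exp(5*s/2)/25) ds = 162*exp(5*t/2)/125 - 162/125.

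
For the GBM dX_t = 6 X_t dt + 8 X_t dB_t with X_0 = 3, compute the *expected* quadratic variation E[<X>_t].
E[<X>_t] = 144*exp(76*t)/19 - 144/19

<X>_t = int_0^t (8 * X_s)^2 ds. Taking expectation inside the integral: E[<X>_t] = 8^2 * int_0^t E[X_s^2] ds. For GBM, E[X_s^2] = x_0^2 * exp((2 mu + sigma^2) s). Integrating:
  E[<X>_t] = 8^2 * 3^2 * (exp((2*6 + 8^2) t) - 1) / (2*6 + 8^2)
           = 8^2 * 3^2 * (exp(76 t) - 1) / 76 = 144*exp(76*t)/19 - 144/19.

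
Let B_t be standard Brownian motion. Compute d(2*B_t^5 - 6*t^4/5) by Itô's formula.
d(2*B_t^5 - 6*t^4/5) = (20*B_t^3 - 24*t^3/5) dt + (10*B_t^4) dB_t

Itô's formula for f(t, x): d f(t, B_t) = (f_t + (1/2) f_xx) dt + f_x dB_t. Compute partials of f(t, x) = -6*t^4/5 + 2*x^5:
  f_t(t,x)  = -24*t^3/5
  f_x(t,x)  = 10*x^4
  f_xx(t,x) = 40*x^3
Assemble drift = f_t + (1/2) f_xx = -24*t^3/5 + 20*x^3 and diffusion = f_x = 10*x^4. Substituting x = B_t:
  d(2*B_t^5 - 6*t^4/5) = (20*B_t^3 - 24*t^3/5) dt + (10*B_t^4) dB_t.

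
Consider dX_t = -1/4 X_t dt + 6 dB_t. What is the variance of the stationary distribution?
lim Var(X_t) = 72

The OU SDE dX = -theta X dt + sigma dB admits the integrating factor exp(theta t): d(exp(theta t) X_t) = sigma exp(theta t) dB_t. Integrating from 0 to t gives X_t = x_0 * exp(-theta t) + sigma * int_0^t exp(-theta (t-s)) dB_s for any initial x_0. The Itô integral has variance (by the Itô isometry) sigma^2 * int_0^t exp(-2 theta (t - s)) ds = sigma^2 * (1 - exp(-2 theta t)) / (2 theta), independent of x_0.
With theta = 1/4, sigma = 6:
  Var(X_t) = (6)^2 * (1 - exp(-2*1/4 t)) / (2 * 1/4) = 72 - 72*exp(-t/2).
As t -> infinity, exp(-2*1/4 t) -> 0, so the stationary variance is sigma^2 / (2 theta) = 72.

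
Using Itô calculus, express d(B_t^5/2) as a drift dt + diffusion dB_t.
d(B_t^5/2) = (5*B_t^3) dt + (5*B_t^4/2) dB_t

Itô's formula for f(B_t) gives d f(B_t) = f'(B_t) dB_t + (1/2) f''(B_t) dt. Compute derivatives of f(x) = x^5/2:
  f'(x)  = 5*x^4/2
  f''(x) = 10*x^3
Substitute x = B_t and multiply the f'' term by 1/2:
  drift     = (1/2) * (10*x^3) evaluated at B_t = 5*B_t^3
  diffusion = (5*x^4/2) evaluated at B_t = 5*B_t^4/2
Therefore d(B_t^5/2) = (5*B_t^3) dt + (5*B_t^4/2) dB_t.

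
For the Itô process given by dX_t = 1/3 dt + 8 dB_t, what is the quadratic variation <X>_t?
<X>_t = 64*t

For an Itô process dX_t = a(t) dt + b(t) dB_t, the quadratic variation is <X>_t = int_0^t b(s)^2 ds (the drift term does not contribute). Here b(s) = 8, so
  b(s)^2 = 64.
Integrating from 0 to t:
  <X>_t = int_0^t (64) ds = 64*t.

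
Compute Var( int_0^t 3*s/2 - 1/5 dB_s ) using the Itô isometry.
Var = t*(75*t^2 - 30*t + 4)/100

The Itô integral of a deterministic integrand f(s) has mean 0 because each increment f(s) * (B_{s+ds} - B_s) has mean 0. By the Itô isometry:
  Var( int_0^t f(s) dB_s ) = E[ (int_0^t f(s) dB_s)^2 ] = int_0^t f(s)^2 ds.
Here f(s) = 3*s/2 - 1/5, so f(s)^2 = (15*s - 2)^2/100. Integrate:
  int_0^t ((15*s - 2)^2/100) ds = t*(75*t^2 - 30*t + 4)/100.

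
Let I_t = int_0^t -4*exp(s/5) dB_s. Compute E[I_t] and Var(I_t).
E[I_t] = 0; Var(I_t) = 40*exp(2*t/5) - 40

The Itô integral of a deterministic integrand f(s) has mean 0 because each increment f(s) * (B_{s+ds} - B_s) has mean 0. By the Itô isometry:
  Var( int_0^t f(s) dB_s ) = E[ (int_0^t f(s) dB_s)^2 ] = int_0^t f(s)^2 ds.
Here f(s) = -4*exp(s/5), so f(s)^2 = 16*exp(2*s/5). Integrate:
  int_0^t (16*exp(2*s/5)) ds = 40*exp(2*t/5) - 40.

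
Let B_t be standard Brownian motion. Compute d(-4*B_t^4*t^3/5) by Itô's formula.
d(-4*B_t^4*t^3/5) = (12*B_t^2*t^2*(-B_t^2 - 2*t)/5) dt + (-16*B_t^3*t^3/5) dB_t

Itô's formula for f(t, x): d f(t, B_t) = (f_t + (1/2) f_xx) dt + f_x dB_t. Compute partials of f(t, x) = -4*t^3*x^4/5:
  f_t(t,x)  = -12*t^2*x^4/5
  f_x(t,x)  = -16*t^3*x^3/5
  f_xx(t,x) = -48*t^3*x^2/5
Assemble drift = f_t + (1/2) f_xx = 12*t^2*x^2*(-2*t - x^2)/5 and diffusion = f_x = -16*t^3*x^3/5. Substituting x = B_t:
  d(-4*B_t^4*t^3/5) = (12*B_t^2*t^2*(-B_t^2 - 2*t)/5) dt + (-16*B_t^3*t^3/5) dB_t.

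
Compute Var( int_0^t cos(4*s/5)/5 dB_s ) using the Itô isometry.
Var = t/50 + sin(4*t/5)*cos(4*t/5)/40

The Itô integral of a deterministic integrand f(s) has mean 0 because each increment f(s) * (B_{s+ds} - B_s) has mean 0. By the Itô isometry:
  Var( int_0^t f(s) dB_s ) = E[ (int_0^t f(s) dB_s)^2 ] = int_0^t f(s)^2 ds.
Here f(s) = cos(4*s/5)/5, so f(s)^2 = cos(4*s/5)^2/25. Integrate:
  int_0^t (cos(4*s/5)^2/25) ds = t/50 + sin(4*t/5)*cos(4*t/5)/40.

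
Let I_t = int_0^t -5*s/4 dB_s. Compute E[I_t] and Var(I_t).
E[I_t] = 0; Var(I_t) = 25*t^3/48

The Itô integral of a deterministic integrand f(s) has mean 0 because each increment f(s) * (B_{s+ds} - B_s) has mean 0. By the Itô isometry:
  Var( int_0^t f(s) dB_s ) = E[ (int_0^t f(s) dB_s)^2 ] = int_0^t f(s)^2 ds.
Here f(s) = -5*s/4, so f(s)^2 = 25*s^2/16. Integrate:
  int_0^t (25*s^2/16) ds = 25*t^3/48.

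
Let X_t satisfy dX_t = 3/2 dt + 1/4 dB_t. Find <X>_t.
<X>_t = t/16

For an Itô process dX_t = a(t) dt + b(t) dB_t, the quadratic variation is <X>_t = int_0^t b(s)^2 ds (the drift term does not contribute). Here b(s) = 1/4, so
  b(s)^2 = 1/16.
Integrating from 0 to t:
  <X>_t = int_0^t (1/16) ds = t/16.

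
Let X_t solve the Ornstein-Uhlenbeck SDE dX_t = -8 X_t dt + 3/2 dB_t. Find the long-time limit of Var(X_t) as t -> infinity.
lim Var(X_t) = 9/64

The OU SDE dX = -theta X dt + sigma dB admits the integrating factor exp(theta t): d(exp(theta t) X_t) = sigma exp(theta t) dB_t. Integrating from 0 to t gives X_t = x_0 * exp(-theta t) + sigma * int_0^t exp(-theta (t-s)) dB_s for any initial x_0. The Itô integral has variance (by the Itô isometry) sigma^2 * int_0^t exp(-2 theta (t - s)) ds = sigma^2 * (1 - exp(-2 theta t)) / (2 theta), independent of x_0.
With theta = 8, sigma = 3/2:
  Var(X_t) = (3/2)^2 * (1 - exp(-2*8 t)) / (2 * 8) = 9/64 - 9*exp(-16*t)/64.
As t -> infinity, exp(-2*8 t) -> 0, so the stationary variance is sigma^2 / (2 theta) = 9/64.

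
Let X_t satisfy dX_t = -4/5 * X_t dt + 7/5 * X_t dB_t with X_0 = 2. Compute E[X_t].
E[X_t] = 2*exp(-4*t/5)

For GBM dX = mu X dt + sigma X dB with X_0 = x_0, apply Itô to Y = log X: dY = (mu - sigma^2/2) dt + sigma dB, so Y_t = log(x_0) + (mu - sigma^2/2) t + sigma B_t and hence X_t = x_0 * exp((mu - sigma^2/2) t + sigma B_t).
With mu = -4/5, sigma = 7/5, x_0 = 2, this gives:
  X_t = 2 * exp((-89/50) * t + (7/5) * B_t).
Since sigma*B_t ~ Normal(0, sigma^2 t), E[exp(sigma*B_t)] = exp(sigma^2 t / 2); so E[X_t] = x_0 * exp((mu - sigma^2/2) t) * exp(sigma^2 t / 2) = x_0 * exp(mu t) = 2*exp(-4*t/5).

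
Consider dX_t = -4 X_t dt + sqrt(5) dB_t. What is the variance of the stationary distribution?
lim Var(X_t) = 5/8

The OU SDE dX = -theta X dt + sigma dB admits the integrating factor exp(theta t): d(exp(theta t) X_t) = sigma exp(theta t) dB_t. Integrating from 0 to t gives X_t = x_0 * exp(-theta t) + sigma * int_0^t exp(-theta (t-s)) dB_s for any initial x_0. The Itô integral has variance (by the Itô isometry) sigma^2 * int_0^t exp(-2 theta (t - s)) ds = sigma^2 * (1 - exp(-2 theta t)) / (2 theta), independent of x_0.
With theta = 4, sigma = sqrt(5):
  Var(X_t) = (sqrt(5))^2 * (1 - exp(-2*4 t)) / (2 * 4) = 5/8 - 5*exp(-8*t)/8.
As t -> infinity, exp(-2*4 t) -> 0, so the stationary variance is sigma^2 / (2 theta) = 5/8.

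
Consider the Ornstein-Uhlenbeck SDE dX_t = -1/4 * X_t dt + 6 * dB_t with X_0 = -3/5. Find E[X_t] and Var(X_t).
E[X_t] = -3*exp(-t/4)/5; Var(X_t) = 72 - 72*exp(-t/2)

The OU SDE dX = -theta X dt + sigma dB admits the integrating factor exp(theta t): d(exp(theta t) X_t) = sigma exp(theta t) dB_t. Integrating from 0 to t:
  X_t = x_0 * exp(-theta t) + sigma * int_0^t exp(-theta (t-s)) dB_s.
The Itô integral has mean 0 and (by the Itô isometry) variance sigma^2 * int_0^t exp(-2 theta (t - s)) ds = sigma^2 * (1 - exp(-2 theta t)) / (2 theta).
With theta = 1/4, sigma = 6, x_0 = -3/5:
  E[X_t] = -3/5 * exp(-1/4 t) = -3*exp(-t/4)/5
  Var(X_t) = (6)^2 * (1 - exp(-2*1/4 t)) / (2 * 1/4) = 72 - 72*exp(-t/2).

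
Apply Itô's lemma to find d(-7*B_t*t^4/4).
d(-7*B_t*t^4/4) = (-7*B_t*t^3) dt + (-7*t^4/4) dB_t

Itô's formula for f(t, x): d f(t, B_t) = (f_t + (1/2) f_xx) dt + f_x dB_t. Compute partials of f(t, x) = -7*t^4*x/4:
  f_t(t,x)  = -7*t^3*x
  f_x(t,x)  = -7*t^4/4
  f_xx(t,x) = 0
Assemble drift = f_t + (1/2) f_xx = -7*t^3*x and diffusion = f_x = -7*t^4/4. Substituting x = B_t:
  d(-7*B_t*t^4/4) = (-7*B_t*t^3) dt + (-7*t^4/4) dB_t.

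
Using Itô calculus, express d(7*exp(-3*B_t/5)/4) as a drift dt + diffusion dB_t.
d(7*exp(-3*B_t/5)/4) = (63*exp(-3*B_t/5)/200) dt + (-21*exp(-3*B_t/5)/20) dB_t

Itô's formula for f(B_t) gives d f(B_t) = f'(B_t) dB_t + (1/2) f''(B_t) dt. Compute derivatives of f(x) = 7*exp(-3*x/5)/4:
  f'(x)  = -21*exp(-3*x/5)/20
  f''(x) = 63*exp(-3*x/5)/100
Substitute x = B_t and multiply the f'' term by 1/2:
  drift     = (1/2) * (63*exp(-3*x/5)/100) evaluated at B_t = 63*exp(-3*B_t/5)/200
  diffusion = (-21*exp(-3*x/5)/20) evaluated at B_t = -21*exp(-3*B_t/5)/20
Therefore d(7*exp(-3*B_t/5)/4) = (63*exp(-3*B_t/5)/200) dt + (-21*exp(-3*B_t/5)/20) dB_t.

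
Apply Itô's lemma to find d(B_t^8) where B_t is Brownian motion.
d(B_t^8) = (28*B_t^6) dt + (8*B_t^7) dB_t

Itô's formula for f(B_t) gives d f(B_t) = f'(B_t) dB_t + (1/2) f''(B_t) dt. Compute derivatives of f(x) = x^8:
  f'(x)  = 8*x^7
  f''(x) = 56*x^6
Substitute x = B_t and multiply the f'' term by 1/2:
  drift     = (1/2) * (56*x^6) evaluated at B_t = 28*B_t^6
  diffusion = (8*x^7) evaluated at B_t = 8*B_t^7
Therefore d(B_t^8) = (28*B_t^6) dt + (8*B_t^7) dB_t.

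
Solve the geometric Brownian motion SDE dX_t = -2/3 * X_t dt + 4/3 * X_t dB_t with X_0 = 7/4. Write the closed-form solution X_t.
X_t = 7/4 * exp((-14/9) * t + (4/3) * B_t)

For GBM dX = mu X dt + sigma X dB with X_0 = x_0, apply Itô to Y = log X: dY = (mu - sigma^2/2) dt + sigma dB, so Y_t = log(x_0) + (mu - sigma^2/2) t + sigma B_t and hence X_t = x_0 * exp((mu - sigma^2/2) t + sigma B_t).
With mu = -2/3, sigma = 4/3, x_0 = 7/4, this gives:
  X_t = 7/4 * exp((-14/9) * t + (4/3) * B_t).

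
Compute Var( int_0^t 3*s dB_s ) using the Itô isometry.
Var = 3*t^3

The Itô integral of a deterministic integrand f(s) has mean 0 because each increment f(s) * (B_{s+ds} - B_s) has mean 0. By the Itô isometry:
  Var( int_0^t f(s) dB_s ) = E[ (int_0^t f(s) dB_s)^2 ] = int_0^t f(s)^2 ds.
Here f(s) = 3*s, so f(s)^2 = 9*s^2. Integrate:
  int_0^t (9*s^2) ds = 3*t^3.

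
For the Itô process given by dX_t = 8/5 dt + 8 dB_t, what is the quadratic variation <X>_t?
<X>_t = 64*t

For an Itô process dX_t = a(t) dt + b(t) dB_t, the quadratic variation is <X>_t = int_0^t b(s)^2 ds (the drift term does not contribute). Here b(s) = 8, so
  b(s)^2 = 64.
Integrating from 0 to t:
  <X>_t = int_0^t (64) ds = 64*t.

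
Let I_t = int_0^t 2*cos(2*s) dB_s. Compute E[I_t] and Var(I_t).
E[I_t] = 0; Var(I_t) = 2*t + sin(4*t)/2

The Itô integral of a deterministic integrand f(s) has mean 0 because each increment f(s) * (B_{s+ds} - B_s) has mean 0. By the Itô isometry:
  Var( int_0^t f(s) dB_s ) = E[ (int_0^t f(s) dB_s)^2 ] = int_0^t f(s)^2 ds.
Here f(s) = 2*cos(2*s), so f(s)^2 = 4*cos(2*s)^2. Integrate:
  int_0^t (4*cos(2*s)^2) ds = 2*t + sin(4*t)/2.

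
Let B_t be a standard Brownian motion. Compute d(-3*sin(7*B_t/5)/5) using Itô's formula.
d(-3*sin(7*B_t/5)/5) = (147*sin(7*B_t/5)/250) dt + (-21*cos(7*B_t/5)/25) dB_t

Itô's formula for f(B_t) gives d f(B_t) = f'(B_t) dB_t + (1/2) f''(B_t) dt. Compute derivatives of f(x) = -3*sin(7*x/5)/5:
  f'(x)  = -21*cos(7*x/5)/25
  f''(x) = 147*sin(7*x/5)/125
Substitute x = B_t and multiply the f'' term by 1/2:
  drift     = (1/2) * (147*sin(7*x/5)/125) evaluated at B_t = 147*sin(7*B_t/5)/250
  diffusion = (-21*cos(7*x/5)/25) evaluated at B_t = -21*cos(7*B_t/5)/25
Therefore d(-3*sin(7*B_t/5)/5) = (147*sin(7*B_t/5)/250) dt + (-21*cos(7*B_t/5)/25) dB_t.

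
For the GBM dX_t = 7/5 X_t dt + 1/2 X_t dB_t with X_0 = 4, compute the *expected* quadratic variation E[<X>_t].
E[<X>_t] = 80*exp(61*t/20)/61 - 80/61

<X>_t = int_0^t ((1/2) * X_s)^2 ds. Taking expectation inside the integral: E[<X>_t] = (1/2)^2 * int_0^t E[X_s^2] ds. For GBM, E[X_s^2] = x_0^2 * exp((2 mu + sigma^2) s). Integrating:
  E[<X>_t] = (1/2)^2 * 4^2 * (exp((2*(7/5) + (1/2)^2) t) - 1) / (2*(7/5) + (1/2)^2)
           = (1/2)^2 * 4^2 * (exp((61/20) t) - 1) / (61/20) = 80*exp(61*t/20)/61 - 80/61.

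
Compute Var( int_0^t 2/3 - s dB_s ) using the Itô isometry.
Var = t*(3*t^2 - 6*t + 4)/9

The Itô integral of a deterministic integrand f(s) has mean 0 because each increment f(s) * (B_{s+ds} - B_s) has mean 0. By the Itô isometry:
  Var( int_0^t f(s) dB_s ) = E[ (int_0^t f(s) dB_s)^2 ] = int_0^t f(s)^2 ds.
Here f(s) = 2/3 - s, so f(s)^2 = (3*s - 2)^2/9. Integrate:
  int_0^t ((3*s - 2)^2/9) ds = t*(3*t^2 - 6*t + 4)/9.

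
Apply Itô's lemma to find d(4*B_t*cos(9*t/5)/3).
d(4*B_t*cos(9*t/5)/3) = (-12*B_t*sin(9*t/5)/5) dt + (4*cos(9*t/5)/3) dB_t

Itô's formula for f(t, x): d f(t, B_t) = (f_t + (1/2) f_xx) dt + f_x dB_t. Compute partials of f(t, x) = 4*x*cos(9*t/5)/3:
  f_t(t,x)  = -12*x*sin(9*t/5)/5
  f_x(t,x)  = 4*cos(9*t/5)/3
  f_xx(t,x) = 0
Assemble drift = f_t + (1/2) f_xx = -12*x*sin(9*t/5)/5 and diffusion = f_x = 4*cos(9*t/5)/3. Substituting x = B_t:
  d(4*B_t*cos(9*t/5)/3) = (-12*B_t*sin(9*t/5)/5) dt + (4*cos(9*t/5)/3) dB_t.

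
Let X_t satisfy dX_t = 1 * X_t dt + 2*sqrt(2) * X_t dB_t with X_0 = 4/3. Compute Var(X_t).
Var(X_t) = 16*(exp(8*t) - 1)*exp(2*t)/9

For GBM dX = mu X dt + sigma X dB with X_0 = x_0, apply Itô to Y = log X: dY = (mu - sigma^2/2) dt + sigma dB, so Y_t = log(x_0) + (mu - sigma^2/2) t + sigma B_t and hence X_t = x_0 * exp((mu - sigma^2/2) t + sigma B_t).
With mu = 1, sigma = 2*sqrt(2), x_0 = 4/3, this gives:
  X_t = 4/3 * exp((-3) * t + (2*sqrt(2)) * B_t).
Since sigma*B_t ~ Normal(0, sigma^2 t), E[exp(sigma*B_t)] = exp(sigma^2 t / 2); so E[X_t] = x_0 * exp((mu - sigma^2/2) t) * exp(sigma^2 t / 2) = x_0 * exp(mu t) = 4*exp(t)/3.
Var(X_t) = E[X_t^2] - (E[X_t])^2 = x_0^2 * exp(2 mu t) * (exp(sigma^2 t) - 1) = 16*(exp(8*t) - 1)*exp(2*t)/9.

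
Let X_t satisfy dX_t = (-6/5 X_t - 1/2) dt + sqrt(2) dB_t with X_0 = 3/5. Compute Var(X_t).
Var(X_t) = 5/6 - 5*exp(-12*t/5)/6

The variance V(t) = Var(X_t) satisfies V'(t) = 2 a V(t) + c^2 with V(0) = 0 (drift coefficient is linear in X, diffusion is constant). With a = -6/5, c = sqrt(2), the solution is
  V(t) = (c^2 / (2 a)) * (exp(2 a t) - 1)
       = (sqrt(2)^2 / (2*(-6/5))) * (exp((-12/5) t) - 1)
       = 5/6 - 5*exp(-12*t/5)/6.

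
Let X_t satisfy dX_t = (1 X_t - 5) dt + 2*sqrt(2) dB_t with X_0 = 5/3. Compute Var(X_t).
Var(X_t) = 4*exp(2*t) - 4

The variance V(t) = Var(X_t) satisfies V'(t) = 2 a V(t) + c^2 with V(0) = 0 (drift coefficient is linear in X, diffusion is constant). With a = 1, c = 2*sqrt(2), the solution is
  V(t) = (c^2 / (2 a)) * (exp(2 a t) - 1)
       = ((2*sqrt(2))^2 / (2*1)) * (exp(2 t) - 1)
       = 4*exp(2*t) - 4.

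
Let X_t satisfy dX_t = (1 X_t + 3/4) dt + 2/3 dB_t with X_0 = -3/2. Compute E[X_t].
E[X_t] = -3*exp(t)/4 - 3/4

Taking expectations and using E[dB_t] = 0, the mean m(t) = E[X_t] satisfies the ODE m'(t) = a m(t) + b with m(0) = x_0. With a = 1, b = 3/4, x_0 = -3/2, the solution is
  m(t) = x_0 * exp(a t) + (b/a) * (exp(a t) - 1)
       = (-3/2) * exp(1 t) + ((3/4)/1) * (exp(1 t) - 1)
       = -3*exp(t)/4 - 3/4.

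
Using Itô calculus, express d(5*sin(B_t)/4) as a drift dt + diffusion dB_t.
d(5*sin(B_t)/4) = (-5*sin(B_t)/8) dt + (5*cos(B_t)/4) dB_t

Itô's formula for f(B_t) gives d f(B_t) = f'(B_t) dB_t + (1/2) f''(B_t) dt. Compute derivatives of f(x) = 5*sin(x)/4:
  f'(x)  = 5*cos(x)/4
  f''(x) = -5*sin(x)/4
Substitute x = B_t and multiply the f'' term by 1/2:
  drift     = (1/2) * (-5*sin(x)/4) evaluated at B_t = -5*sin(B_t)/8
  diffusion = (5*cos(x)/4) evaluated at B_t = 5*cos(B_t)/4
Therefore d(5*sin(B_t)/4) = (-5*sin(B_t)/8) dt + (5*cos(B_t)/4) dB_t.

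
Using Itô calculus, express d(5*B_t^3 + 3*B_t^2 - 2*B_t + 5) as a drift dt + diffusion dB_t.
d(5*B_t^3 + 3*B_t^2 - 2*B_t + 5) = (15*B_t + 3) dt + (15*B_t^2 + 6*B_t - 2) dB_t

Itô's formula for f(B_t) gives d f(B_t) = f'(B_t) dB_t + (1/2) f''(B_t) dt. Compute derivatives of f(x) = 5*x^3 + 3*x^2 - 2*x + 5:
  f'(x)  = 15*x^2 + 6*x - 2
  f''(x) = 30*x + 6
Substitute x = B_t and multiply the f'' term by 1/2:
  drift     = (1/2) * (30*x + 6) evaluated at B_t = 15*B_t + 3
  diffusion = (15*x^2 + 6*x - 2) evaluated at B_t = 15*B_t^2 + 6*B_t - 2
Therefore d(5*B_t^3 + 3*B_t^2 - 2*B_t + 5) = (15*B_t + 3) dt + (15*B_t^2 + 6*B_t - 2) dB_t.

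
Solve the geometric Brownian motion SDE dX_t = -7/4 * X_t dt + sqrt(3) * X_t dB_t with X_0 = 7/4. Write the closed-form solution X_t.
X_t = 7/4 * exp((-13/4) * t + (sqrt(3)) * B_t)

For GBM dX = mu X dt + sigma X dB with X_0 = x_0, apply Itô to Y = log X: dY = (mu - sigma^2/2) dt + sigma dB, so Y_t = log(x_0) + (mu - sigma^2/2) t + sigma B_t and hence X_t = x_0 * exp((mu - sigma^2/2) t + sigma B_t).
With mu = -7/4, sigma = sqrt(3), x_0 = 7/4, this gives:
  X_t = 7/4 * exp((-13/4) * t + (sqrt(3)) * B_t).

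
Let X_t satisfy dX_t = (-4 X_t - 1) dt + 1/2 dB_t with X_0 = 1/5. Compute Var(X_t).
Var(X_t) = 1/32 - exp(-8*t)/32

The variance V(t) = Var(X_t) satisfies V'(t) = 2 a V(t) + c^2 with V(0) = 0 (drift coefficient is linear in X, diffusion is constant). With a = -4, c = 1/2, the solution is
  V(t) = (c^2 / (2 a)) * (exp(2 a t) - 1)
       = ((1/2)^2 / (2*(-4))) * (exp((-8) t) - 1)
       = 1/32 - exp(-8*t)/32.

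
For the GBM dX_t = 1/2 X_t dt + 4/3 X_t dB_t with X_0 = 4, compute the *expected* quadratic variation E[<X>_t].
E[<X>_t] = 256*exp(25*t/9)/25 - 256/25

<X>_t = int_0^t ((4/3) * X_s)^2 ds. Taking expectation inside the integral: E[<X>_t] = (4/3)^2 * int_0^t E[X_s^2] ds. For GBM, E[X_s^2] = x_0^2 * exp((2 mu + sigma^2) s). Integrating:
  E[<X>_t] = (4/3)^2 * 4^2 * (exp((2*(1/2) + (4/3)^2) t) - 1) / (2*(1/2) + (4/3)^2)
           = (4/3)^2 * 4^2 * (exp((25/9) t) - 1) / (25/9) = 256*exp(25*t/9)/25 - 256/25.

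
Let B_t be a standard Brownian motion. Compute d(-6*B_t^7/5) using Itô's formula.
d(-6*B_t^7/5) = (-126*B_t^5/5) dt + (-42*B_t^6/5) dB_t

Itô's formula for f(B_t) gives d f(B_t) = f'(B_t) dB_t + (1/2) f''(B_t) dt. Compute derivatives of f(x) = -6*x^7/5:
  f'(x)  = -42*x^6/5
  f''(x) = -252*x^5/5
Substitute x = B_t and multiply the f'' term by 1/2:
  drift     = (1/2) * (-252*x^5/5) evaluated at B_t = -126*B_t^5/5
  diffusion = (-42*x^6/5) evaluated at B_t = -42*B_t^6/5
Therefore d(-6*B_t^7/5) = (-126*B_t^5/5) dt + (-42*B_t^6/5) dB_t.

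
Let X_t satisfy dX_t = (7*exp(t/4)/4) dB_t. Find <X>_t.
<X>_t = 49*exp(t/2)/8 - 49/8

For an Itô process dX_t = a(t) dt + b(t) dB_t, the quadratic variation is <X>_t = int_0^t b(s)^2 ds (the drift term does not contribute). Here b(s) = 7*exp(s/4)/4, so
  b(s)^2 = 49*exp(s/2)/16.
Integrating from 0 to t:
  <X>_t = int_0^t (49*exp(s/2)/16) ds = 49*exp(t/2)/8 - 49/8.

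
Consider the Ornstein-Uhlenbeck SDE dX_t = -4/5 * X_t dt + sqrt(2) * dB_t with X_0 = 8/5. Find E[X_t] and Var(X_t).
E[X_t] = 8*exp(-4*t/5)/5; Var(X_t) = 5/4 - 5*exp(-8*t/5)/4

The OU SDE dX = -theta X dt + sigma dB admits the integrating factor exp(theta t): d(exp(theta t) X_t) = sigma exp(theta t) dB_t. Integrating from 0 to t:
  X_t = x_0 * exp(-theta t) + sigma * int_0^t exp(-theta (t-s)) dB_s.
The Itô integral has mean 0 and (by the Itô isometry) variance sigma^2 * int_0^t exp(-2 theta (t - s)) ds = sigma^2 * (1 - exp(-2 theta t)) / (2 theta).
With theta = 4/5, sigma = sqrt(2), x_0 = 8/5:
  E[X_t] = 8/5 * exp(-4/5 t) = 8*exp(-4*t/5)/5
  Var(X_t) = (sqrt(2))^2 * (1 - exp(-2*4/5 t)) / (2 * 4/5) = 5/4 - 5*exp(-8*t/5)/4.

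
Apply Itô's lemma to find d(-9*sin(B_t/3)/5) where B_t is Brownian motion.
d(-9*sin(B_t/3)/5) = (sin(B_t/3)/10) dt + (-3*cos(B_t/3)/5) dB_t

Itô's formula for f(B_t) gives d f(B_t) = f'(B_t) dB_t + (1/2) f''(B_t) dt. Compute derivatives of f(x) = -9*sin(x/3)/5:
  f'(x)  = -3*cos(x/3)/5
  f''(x) = sin(x/3)/5
Substitute x = B_t and multiply the f'' term by 1/2:
  drift     = (1/2) * (sin(x/3)/5) evaluated at B_t = sin(B_t/3)/10
  diffusion = (-3*cos(x/3)/5) evaluated at B_t = -3*cos(B_t/3)/5
Therefore d(-9*sin(B_t/3)/5) = (sin(B_t/3)/10) dt + (-3*cos(B_t/3)/5) dB_t.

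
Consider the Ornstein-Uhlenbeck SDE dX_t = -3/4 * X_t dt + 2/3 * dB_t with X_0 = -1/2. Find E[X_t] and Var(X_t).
E[X_t] = -exp(-3*t/4)/2; Var(X_t) = 8/27 - 8*exp(-3*t/2)/27

The OU SDE dX = -theta X dt + sigma dB admits the integrating factor exp(theta t): d(exp(theta t) X_t) = sigma exp(theta t) dB_t. Integrating from 0 to t:
  X_t = x_0 * exp(-theta t) + sigma * int_0^t exp(-theta (t-s)) dB_s.
The Itô integral has mean 0 and (by the Itô isometry) variance sigma^2 * int_0^t exp(-2 theta (t - s)) ds = sigma^2 * (1 - exp(-2 theta t)) / (2 theta).
With theta = 3/4, sigma = 2/3, x_0 = -1/2:
  E[X_t] = -1/2 * exp(-3/4 t) = -exp(-3*t/4)/2
  Var(X_t) = (2/3)^2 * (1 - exp(-2*3/4 t)) / (2 * 3/4) = 8/27 - 8*exp(-3*t/2)/27.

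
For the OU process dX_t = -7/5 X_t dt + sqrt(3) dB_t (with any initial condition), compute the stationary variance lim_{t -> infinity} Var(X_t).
lim Var(X_t) = 15/14

The OU SDE dX = -theta X dt + sigma dB admits the integrating factor exp(theta t): d(exp(theta t) X_t) = sigma exp(theta t) dB_t. Integrating from 0 to t gives X_t = x_0 * exp(-theta t) + sigma * int_0^t exp(-theta (t-s)) dB_s for any initial x_0. The Itô integral has variance (by the Itô isometry) sigma^2 * int_0^t exp(-2 theta (t - s)) ds = sigma^2 * (1 - exp(-2 theta t)) / (2 theta), independent of x_0.
With theta = 7/5, sigma = sqrt(3):
  Var(X_t) = (sqrt(3))^2 * (1 - exp(-2*7/5 t)) / (2 * 7/5) = 15/14 - 15*exp(-14*t/5)/14.
As t -> infinity, exp(-2*7/5 t) -> 0, so the stationary variance is sigma^2 / (2 theta) = 15/14.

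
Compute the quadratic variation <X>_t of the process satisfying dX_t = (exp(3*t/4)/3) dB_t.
<X>_t = 2*exp(3*t/2)/27 - 2/27

For an Itô process dX_t = a(t) dt + b(t) dB_t, the quadratic variation is <X>_t = int_0^t b(s)^2 ds (the drift term does not contribute). Here b(s) = exp(3*s/4)/3, so
  b(s)^2 = exp(3*s/2)/9.
Integrating from 0 to t:
  <X>_t = int_0^t (exp(3*s/2)/9) ds = 2*exp(3*t/2)/27 - 2/27.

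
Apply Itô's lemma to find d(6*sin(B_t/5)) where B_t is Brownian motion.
d(6*sin(B_t/5)) = (-3*sin(B_t/5)/25) dt + (6*cos(B_t/5)/5) dB_t

Itô's formula for f(B_t) gives d f(B_t) = f'(B_t) dB_t + (1/2) f''(B_t) dt. Compute derivatives of f(x) = 6*sin(x/5):
  f'(x)  = 6*cos(x/5)/5
  f''(x) = -6*sin(x/5)/25
Substitute x = B_t and multiply the f'' term by 1/2:
  drift     = (1/2) * (-6*sin(x/5)/25) evaluated at B_t = -3*sin(B_t/5)/25
  diffusion = (6*cos(x/5)/5) evaluated at B_t = 6*cos(B_t/5)/5
Therefore d(6*sin(B_t/5)) = (-3*sin(B_t/5)/25) dt + (6*cos(B_t/5)/5) dB_t.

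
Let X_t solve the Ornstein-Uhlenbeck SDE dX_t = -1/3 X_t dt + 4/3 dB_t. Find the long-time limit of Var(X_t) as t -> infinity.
lim Var(X_t) = 8/3

The OU SDE dX = -theta X dt + sigma dB admits the integrating factor exp(theta t): d(exp(theta t) X_t) = sigma exp(theta t) dB_t. Integrating from 0 to t gives X_t = x_0 * exp(-theta t) + sigma * int_0^t exp(-theta (t-s)) dB_s for any initial x_0. The Itô integral has variance (by the Itô isometry) sigma^2 * int_0^t exp(-2 theta (t - s)) ds = sigma^2 * (1 - exp(-2 theta t)) / (2 theta), independent of x_0.
With theta = 1/3, sigma = 4/3:
  Var(X_t) = (4/3)^2 * (1 - exp(-2*1/3 t)) / (2 * 1/3) = 8/3 - 8*exp(-2*t/3)/3.
As t -> infinity, exp(-2*1/3 t) -> 0, so the stationary variance is sigma^2 / (2 theta) = 8/3.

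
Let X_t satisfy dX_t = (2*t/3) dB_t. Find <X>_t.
<X>_t = 4*t^3/27

For an Itô process dX_t = a(t) dt + b(t) dB_t, the quadratic variation is <X>_t = int_0^t b(s)^2 ds (the drift term does not contribute). Here b(s) = 2*s/3, so
  b(s)^2 = 4*s^2/9.
Integrating from 0 to t:
  <X>_t = int_0^t (4*s^2/9) ds = 4*t^3/27.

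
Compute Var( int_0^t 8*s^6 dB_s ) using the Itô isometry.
Var = 64*t^13/13

The Itô integral of a deterministic integrand f(s) has mean 0 because each increment f(s) * (B_{s+ds} - B_s) has mean 0. By the Itô isometry:
  Var( int_0^t f(s) dB_s ) = E[ (int_0^t f(s) dB_s)^2 ] = int_0^t f(s)^2 ds.
Here f(s) = 8*s^6, so f(s)^2 = 64*s^12. Integrate:
  int_0^t (64*s^12) ds = 64*t^13/13.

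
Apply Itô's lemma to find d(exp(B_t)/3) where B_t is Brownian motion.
d(exp(B_t)/3) = (exp(B_t)/6) dt + (exp(B_t)/3) dB_t

Itô's formula for f(B_t) gives d f(B_t) = f'(B_t) dB_t + (1/2) f''(B_t) dt. Compute derivatives of f(x) = exp(x)/3:
  f'(x)  = exp(x)/3
  f''(x) = exp(x)/3
Substitute x = B_t and multiply the f'' term by 1/2:
  drift     = (1/2) * (exp(x)/3) evaluated at B_t = exp(B_t)/6
  diffusion = (exp(x)/3) evaluated at B_t = exp(B_t)/3
Therefore d(exp(B_t)/3) = (exp(B_t)/6) dt + (exp(B_t)/3) dB_t.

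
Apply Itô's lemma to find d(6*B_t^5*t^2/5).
d(6*B_t^5*t^2/5) = (12*B_t^3*t*(B_t^2 + 5*t)/5) dt + (6*B_t^4*t^2) dB_t

Itô's formula for f(t, x): d f(t, B_t) = (f_t + (1/2) f_xx) dt + f_x dB_t. Compute partials of f(t, x) = 6*t^2*x^5/5:
  f_t(t,x)  = 12*t*x^5/5
  f_x(t,x)  = 6*t^2*x^4
  f_xx(t,x) = 24*t^2*x^3
Assemble drift = f_t + (1/2) f_xx = 12*t*x^3*(5*t + x^2)/5 and diffusion = f_x = 6*t^2*x^4. Substituting x = B_t:
  d(6*B_t^5*t^2/5) = (12*B_t^3*t*(B_t^2 + 5*t)/5) dt + (6*B_t^4*t^2) dB_t.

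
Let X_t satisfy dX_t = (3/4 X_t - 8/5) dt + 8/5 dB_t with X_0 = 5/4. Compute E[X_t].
E[X_t] = 32/15 - 53*exp(3*t/4)/60

Taking expectations and using E[dB_t] = 0, the mean m(t) = E[X_t] satisfies the ODE m'(t) = a m(t) + b with m(0) = x_0. With a = 3/4, b = -8/5, x_0 = 5/4, the solution is
  m(t) = x_0 * exp(a t) + (b/a) * (exp(a t) - 1)
       = (5/4) * exp((3/4) t) + ((-8/5)/(3/4)) * (exp((3/4) t) - 1)
       = 32/15 - 53*exp(3*t/4)/60.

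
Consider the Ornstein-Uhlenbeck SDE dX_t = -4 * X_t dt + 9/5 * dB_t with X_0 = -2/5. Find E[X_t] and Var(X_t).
E[X_t] = -2*exp(-4*t)/5; Var(X_t) = 81/200 - 81*exp(-8*t)/200

The OU SDE dX = -theta X dt + sigma dB admits the integrating factor exp(theta t): d(exp(theta t) X_t) = sigma exp(theta t) dB_t. Integrating from 0 to t:
  X_t = x_0 * exp(-theta t) + sigma * int_0^t exp(-theta (t-s)) dB_s.
The Itô integral has mean 0 and (by the Itô isometry) variance sigma^2 * int_0^t exp(-2 theta (t - s)) ds = sigma^2 * (1 - exp(-2 theta t)) / (2 theta).
With theta = 4, sigma = 9/5, x_0 = -2/5:
  E[X_t] = -2/5 * exp(-4 t) = -2*exp(-4*t)/5
  Var(X_t) = (9/5)^2 * (1 - exp(-2*4 t)) / (2 * 4) = 81/200 - 81*exp(-8*t)/200.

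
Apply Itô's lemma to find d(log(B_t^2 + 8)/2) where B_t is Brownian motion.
d(log(B_t^2 + 8)/2) = ((8 - B_t^2)/(2*(B_t^2 + 8)^2)) dt + (B_t/(B_t^2 + 8)) dB_t

Itô's formula for f(B_t) gives d f(B_t) = f'(B_t) dB_t + (1/2) f''(B_t) dt. Compute derivatives of f(x) = log(x^2 + 8)/2:
  f'(x)  = x/(x^2 + 8)
  f''(x) = (8 - x^2)/(x^2 + 8)^2
Substitute x = B_t and multiply the f'' term by 1/2:
  drift     = (1/2) * ((8 - x^2)/(x^2 + 8)^2) evaluated at B_t = (8 - B_t^2)/(2*(B_t^2 + 8)^2)
  diffusion = (x/(x^2 + 8)) evaluated at B_t = B_t/(B_t^2 + 8)
Therefore d(log(B_t^2 + 8)/2) = ((8 - B_t^2)/(2*(B_t^2 + 8)^2)) dt + (B_t/(B_t^2 + 8)) dB_t.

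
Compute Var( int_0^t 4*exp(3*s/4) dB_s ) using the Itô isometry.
Var = 32*exp(3*t/2)/3 - 32/3

The Itô integral of a deterministic integrand f(s) has mean 0 because each increment f(s) * (B_{s+ds} - B_s) has mean 0. By the Itô isometry:
  Var( int_0^t f(s) dB_s ) = E[ (int_0^t f(s) dB_s)^2 ] = int_0^t f(s)^2 ds.
Here f(s) = 4*exp(3*s/4), so f(s)^2 = 16*exp(3*s/2). Integrate:
  int_0^t (16*exp(3*s/2)) ds = 32*exp(3*t/2)/3 - 32/3.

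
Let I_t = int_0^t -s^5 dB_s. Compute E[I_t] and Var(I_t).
E[I_t] = 0; Var(I_t) = t^11/11

The Itô integral of a deterministic integrand f(s) has mean 0 because each increment f(s) * (B_{s+ds} - B_s) has mean 0. By the Itô isometry:
  Var( int_0^t f(s) dB_s ) = E[ (int_0^t f(s) dB_s)^2 ] = int_0^t f(s)^2 ds.
Here f(s) = -s^5, so f(s)^2 = s^10. Integrate:
  int_0^t (s^10) ds = t^11/11.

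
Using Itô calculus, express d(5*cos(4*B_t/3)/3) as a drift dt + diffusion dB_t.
d(5*cos(4*B_t/3)/3) = (-40*cos(4*B_t/3)/27) dt + (-20*sin(4*B_t/3)/9) dB_t

Itô's formula for f(B_t) gives d f(B_t) = f'(B_t) dB_t + (1/2) f''(B_t) dt. Compute derivatives of f(x) = 5*cos(4*x/3)/3:
  f'(x)  = -20*sin(4*x/3)/9
  f''(x) = -80*cos(4*x/3)/27
Substitute x = B_t and multiply the f'' term by 1/2:
  drift     = (1/2) * (-80*cos(4*x/3)/27) evaluated at B_t = -40*cos(4*B_t/3)/27
  diffusion = (-20*sin(4*x/3)/9) evaluated at B_t = -20*sin(4*B_t/3)/9
Therefore d(5*cos(4*B_t/3)/3) = (-40*cos(4*B_t/3)/27) dt + (-20*sin(4*B_t/3)/9) dB_t.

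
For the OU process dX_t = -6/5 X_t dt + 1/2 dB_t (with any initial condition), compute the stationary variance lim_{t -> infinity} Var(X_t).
lim Var(X_t) = 5/48

The OU SDE dX = -theta X dt + sigma dB admits the integrating factor exp(theta t): d(exp(theta t) X_t) = sigma exp(theta t) dB_t. Integrating from 0 to t gives X_t = x_0 * exp(-theta t) + sigma * int_0^t exp(-theta (t-s)) dB_s for any initial x_0. The Itô integral has variance (by the Itô isometry) sigma^2 * int_0^t exp(-2 theta (t - s)) ds = sigma^2 * (1 - exp(-2 theta t)) / (2 theta), independent of x_0.
With theta = 6/5, sigma = 1/2:
  Var(X_t) = (1/2)^2 * (1 - exp(-2*6/5 t)) / (2 * 6/5) = 5/48 - 5*exp(-12*t/5)/48.
As t -> infinity, exp(-2*6/5 t) -> 0, so the stationary variance is sigma^2 / (2 theta) = 5/48.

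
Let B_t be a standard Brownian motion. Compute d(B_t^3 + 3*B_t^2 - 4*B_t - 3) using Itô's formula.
d(B_t^3 + 3*B_t^2 - 4*B_t - 3) = (3*B_t + 3) dt + (3*B_t^2 + 6*B_t - 4) dB_t

Itô's formula for f(B_t) gives d f(B_t) = f'(B_t) dB_t + (1/2) f''(B_t) dt. Compute derivatives of f(x) = x^3 + 3*x^2 - 4*x - 3:
  f'(x)  = 3*x^2 + 6*x - 4
  f''(x) = 6*x + 6
Substitute x = B_t and multiply the f'' term by 1/2:
  drift     = (1/2) * (6*x + 6) evaluated at B_t = 3*B_t + 3
  diffusion = (3*x^2 + 6*x - 4) evaluated at B_t = 3*B_t^2 + 6*B_t - 4
Therefore d(B_t^3 + 3*B_t^2 - 4*B_t - 3) = (3*B_t + 3) dt + (3*B_t^2 + 6*B_t - 4) dB_t.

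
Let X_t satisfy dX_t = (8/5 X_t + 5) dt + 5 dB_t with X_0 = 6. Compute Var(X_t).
Var(X_t) = 125*exp(16*t/5)/16 - 125/16

The variance V(t) = Var(X_t) satisfies V'(t) = 2 a V(t) + c^2 with V(0) = 0 (drift coefficient is linear in X, diffusion is constant). With a = 8/5, c = 5, the solution is
  V(t) = (c^2 / (2 a)) * (exp(2 a t) - 1)
       = (5^2 / (2*(8/5))) * (exp((16/5) t) - 1)
       = 125*exp(16*t/5)/16 - 125/16.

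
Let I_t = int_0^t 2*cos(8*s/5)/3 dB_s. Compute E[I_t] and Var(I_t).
E[I_t] = 0; Var(I_t) = 2*t/9 + 5*sin(8*t/5)*cos(8*t/5)/36

The Itô integral of a deterministic integrand f(s) has mean 0 because each increment f(s) * (B_{s+ds} - B_s) has mean 0. By the Itô isometry:
  Var( int_0^t f(s) dB_s ) = E[ (int_0^t f(s) dB_s)^2 ] = int_0^t f(s)^2 ds.
Here f(s) = 2*cos(8*s/5)/3, so f(s)^2 = 4*cos(8*s/5)^2/9. Integrate:
  int_0^t (4*cos(8*s/5)^2/9) ds = 2*t/9 + 5*sin(8*t/5)*cos(8*t/5)/36.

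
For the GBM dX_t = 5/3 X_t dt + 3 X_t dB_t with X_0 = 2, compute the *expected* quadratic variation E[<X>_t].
E[<X>_t] = 108*exp(37*t/3)/37 - 108/37

<X>_t = int_0^t (3 * X_s)^2 ds. Taking expectation inside the integral: E[<X>_t] = 3^2 * int_0^t E[X_s^2] ds. For GBM, E[X_s^2] = x_0^2 * exp((2 mu + sigma^2) s). Integrating:
  E[<X>_t] = 3^2 * 2^2 * (exp((2*(5/3) + 3^2) t) - 1) / (2*(5/3) + 3^2)
           = 3^2 * 2^2 * (exp((37/3) t) - 1) / (37/3) = 108*exp(37*t/3)/37 - 108/37.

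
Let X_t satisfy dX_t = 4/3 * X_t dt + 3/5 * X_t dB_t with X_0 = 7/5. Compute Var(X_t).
Var(X_t) = 49*(exp(9*t/25) - 1)*exp(8*t/3)/25

For GBM dX = mu X dt + sigma X dB with X_0 = x_0, apply Itô to Y = log X: dY = (mu - sigma^2/2) dt + sigma dB, so Y_t = log(x_0) + (mu - sigma^2/2) t + sigma B_t and hence X_t = x_0 * exp((mu - sigma^2/2) t + sigma B_t).
With mu = 4/3, sigma = 3/5, x_0 = 7/5, this gives:
  X_t = 7/5 * exp((173/150) * t + (3/5) * B_t).
Since sigma*B_t ~ Normal(0, sigma^2 t), E[exp(sigma*B_t)] = exp(sigma^2 t / 2); so E[X_t] = x_0 * exp((mu - sigma^2/2) t) * exp(sigma^2 t / 2) = x_0 * exp(mu t) = 7*exp(4*t/3)/5.
Var(X_t) = E[X_t^2] - (E[X_t])^2 = x_0^2 * exp(2 mu t) * (exp(sigma^2 t) - 1) = 49*(exp(9*t/25) - 1)*exp(8*t/3)/25.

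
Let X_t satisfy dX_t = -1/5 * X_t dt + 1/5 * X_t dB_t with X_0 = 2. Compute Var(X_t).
Var(X_t) = (4*exp(t/25) - 4)*exp(-2*t/5)

For GBM dX = mu X dt + sigma X dB with X_0 = x_0, apply Itô to Y = log X: dY = (mu - sigma^2/2) dt + sigma dB, so Y_t = log(x_0) + (mu - sigma^2/2) t + sigma B_t and hence X_t = x_0 * exp((mu - sigma^2/2) t + sigma B_t).
With mu = -1/5, sigma = 1/5, x_0 = 2, this gives:
  X_t = 2 * exp((-11/50) * t + (1/5) * B_t).
Since sigma*B_t ~ Normal(0, sigma^2 t), E[exp(sigma*B_t)] = exp(sigma^2 t / 2); so E[X_t] = x_0 * exp((mu - sigma^2/2) t) * exp(sigma^2 t / 2) = x_0 * exp(mu t) = 2*exp(-t/5).
Var(X_t) = E[X_t^2] - (E[X_t])^2 = x_0^2 * exp(2 mu t) * (exp(sigma^2 t) - 1) = (4*exp(t/25) - 4)*exp(-2*t/5).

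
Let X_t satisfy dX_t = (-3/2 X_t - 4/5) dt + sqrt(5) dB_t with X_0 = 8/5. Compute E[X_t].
E[X_t] = -8/15 + 32*exp(-3*t/2)/15

Taking expectations and using E[dB_t] = 0, the mean m(t) = E[X_t] satisfies the ODE m'(t) = a m(t) + b with m(0) = x_0. With a = -3/2, b = -4/5, x_0 = 8/5, the solution is
  m(t) = x_0 * exp(a t) + (b/a) * (exp(a t) - 1)
       = (8/5) * exp((-3/2) t) + ((-4/5)/(-3/2)) * (exp((-3/2) t) - 1)
       = -8/15 + 32*exp(-3*t/2)/15.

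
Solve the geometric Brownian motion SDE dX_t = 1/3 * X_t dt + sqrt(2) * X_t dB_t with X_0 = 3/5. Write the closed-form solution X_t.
X_t = 3/5 * exp((-2/3) * t + (sqrt(2)) * B_t)

For GBM dX = mu X dt + sigma X dB with X_0 = x_0, apply Itô to Y = log X: dY = (mu - sigma^2/2) dt + sigma dB, so Y_t = log(x_0) + (mu - sigma^2/2) t + sigma B_t and hence X_t = x_0 * exp((mu - sigma^2/2) t + sigma B_t).
With mu = 1/3, sigma = sqrt(2), x_0 = 3/5, this gives:
  X_t = 3/5 * exp((-2/3) * t + (sqrt(2)) * B_t).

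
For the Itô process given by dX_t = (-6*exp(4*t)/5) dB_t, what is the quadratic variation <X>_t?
<X>_t = 9*exp(8*t)/50 - 9/50

For an Itô process dX_t = a(t) dt + b(t) dB_t, the quadratic variation is <X>_t = int_0^t b(s)^2 ds (the drift term does not contribute). Here b(s) = -6*exp(4*s)/5, so
  b(s)^2 = 36*exp(8*s)/25.
Integrating from 0 to t:
  <X>_t = int_0^t (36*exp(8*s)/25) ds = 9*exp(8*t)/50 - 9/50.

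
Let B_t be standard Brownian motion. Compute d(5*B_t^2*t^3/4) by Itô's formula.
d(5*B_t^2*t^3/4) = (5*t^2*(3*B_t^2 + t)/4) dt + (5*B_t*t^3/2) dB_t

Itô's formula for f(t, x): d f(t, B_t) = (f_t + (1/2) f_xx) dt + f_x dB_t. Compute partials of f(t, x) = 5*t^3*x^2/4:
  f_t(t,x)  = 15*t^2*x^2/4
  f_x(t,x)  = 5*t^3*x/2
  f_xx(t,x) = 5*t^3/2
Assemble drift = f_t + (1/2) f_xx = 5*t^2*(t + 3*x^2)/4 and diffusion = f_x = 5*t^3*x/2. Substituting x = B_t:
  d(5*B_t^2*t^3/4) = (5*t^2*(3*B_t^2 + t)/4) dt + (5*B_t*t^3/2) dB_t.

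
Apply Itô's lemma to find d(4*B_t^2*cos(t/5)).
d(4*B_t^2*cos(t/5)) = (-4*B_t^2*sin(t/5)/5 + 4*cos(t/5)) dt + (8*B_t*cos(t/5)) dB_t

Itô's formula for f(t, x): d f(t, B_t) = (f_t + (1/2) f_xx) dt + f_x dB_t. Compute partials of f(t, x) = 4*x^2*cos(t/5):
  f_t(t,x)  = -4*x^2*sin(t/5)/5
  f_x(t,x)  = 8*x*cos(t/5)
  f_xx(t,x) = 8*cos(t/5)
Assemble drift = f_t + (1/2) f_xx = -4*x^2*sin(t/5)/5 + 4*cos(t/5) and diffusion = f_x = 8*x*cos(t/5). Substituting x = B_t:
  d(4*B_t^2*cos(t/5)) = (-4*B_t^2*sin(t/5)/5 + 4*cos(t/5)) dt + (8*B_t*cos(t/5)) dB_t.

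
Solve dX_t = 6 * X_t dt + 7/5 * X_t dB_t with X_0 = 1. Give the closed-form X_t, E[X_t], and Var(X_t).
X_t = 1 * exp((251/50) t + (7/5) B_t); E[X_t] = exp(6*t); Var(X_t) = exp(349*t/25) - exp(12*t)

For GBM dX = mu X dt + sigma X dB with X_0 = x_0, apply Itô to Y = log X: dY = (mu - sigma^2/2) dt + sigma dB, so Y_t = log(x_0) + (mu - sigma^2/2) t + sigma B_t and hence X_t = x_0 * exp((mu - sigma^2/2) t + sigma B_t).
With mu = 6, sigma = 7/5, x_0 = 1, this gives:
  X_t = 1 * exp((251/50) * t + (7/5) * B_t).
Since sigma*B_t ~ Normal(0, sigma^2 t), E[exp(sigma*B_t)] = exp(sigma^2 t / 2); so E[X_t] = x_0 * exp((mu - sigma^2/2) t) * exp(sigma^2 t / 2) = x_0 * exp(mu t) = exp(6*t).
Var(X_t) = E[X_t^2] - (E[X_t])^2 = x_0^2 * exp(2 mu t) * (exp(sigma^2 t) - 1) = exp(349*t/25) - exp(12*t).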